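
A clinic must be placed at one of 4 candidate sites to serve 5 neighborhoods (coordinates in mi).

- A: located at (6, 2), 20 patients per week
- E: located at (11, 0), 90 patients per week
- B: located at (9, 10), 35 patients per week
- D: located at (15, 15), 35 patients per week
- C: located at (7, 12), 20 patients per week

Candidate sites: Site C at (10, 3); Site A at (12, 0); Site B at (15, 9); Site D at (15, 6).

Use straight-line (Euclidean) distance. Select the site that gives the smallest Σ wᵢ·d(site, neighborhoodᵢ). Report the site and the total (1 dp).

Site C, total 1259.3 mi

Total weighted distance at each candidate:
  Site C (10, 3): total = 1259.3
  Site A (12, 0): total = 1377.3
  Site B (15, 9): total = 1708.2
  Site D (15, 6): total = 1613.4
Minimum is at Site C with total 1259.3 mi.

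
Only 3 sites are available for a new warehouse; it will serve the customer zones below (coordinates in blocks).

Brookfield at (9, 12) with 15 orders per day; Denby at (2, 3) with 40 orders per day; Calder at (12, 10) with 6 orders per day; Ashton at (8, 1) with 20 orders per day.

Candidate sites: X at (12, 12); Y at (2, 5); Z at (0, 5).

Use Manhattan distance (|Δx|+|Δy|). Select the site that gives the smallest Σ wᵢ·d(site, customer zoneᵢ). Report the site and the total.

Total weighted distance at each candidate:
  X (12, 12): total = 1117
  Y (2, 5): total = 580
  Z (0, 5): total = 742
Minimum is at Y with total 580 blocks.

Y, total 580 blocks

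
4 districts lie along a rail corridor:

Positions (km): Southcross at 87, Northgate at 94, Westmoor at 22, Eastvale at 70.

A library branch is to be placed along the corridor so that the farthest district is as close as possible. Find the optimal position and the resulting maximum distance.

location 58, max distance 36

The 1-center on a line is the midpoint of the two extreme points: leftmost at 22, rightmost at 94.
Optimal location = (22 + 94)/2 = 58; maximum distance = (94 − 22)/2 = 36.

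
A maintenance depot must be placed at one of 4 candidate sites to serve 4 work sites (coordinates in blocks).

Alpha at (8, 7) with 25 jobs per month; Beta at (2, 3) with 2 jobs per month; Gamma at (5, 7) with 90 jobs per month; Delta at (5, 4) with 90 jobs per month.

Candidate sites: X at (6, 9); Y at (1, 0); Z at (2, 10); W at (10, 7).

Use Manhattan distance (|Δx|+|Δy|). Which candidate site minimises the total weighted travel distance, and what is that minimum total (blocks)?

X, total 930 blocks

Total weighted distance at each candidate:
  X (6, 9): total = 930
  Y (1, 0): total = 2068
  Z (2, 10): total = 1589
  W (10, 7): total = 1244
Minimum is at X with total 930 blocks.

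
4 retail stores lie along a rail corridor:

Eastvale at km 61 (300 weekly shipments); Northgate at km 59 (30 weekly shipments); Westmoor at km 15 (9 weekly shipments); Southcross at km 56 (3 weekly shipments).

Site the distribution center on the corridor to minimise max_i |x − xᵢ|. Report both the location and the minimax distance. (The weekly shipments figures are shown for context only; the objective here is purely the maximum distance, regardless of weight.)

The 1-center on a line is the midpoint of the two extreme points: leftmost at 15, rightmost at 61.
Optimal location = (15 + 61)/2 = 38; maximum distance = (61 − 15)/2 = 23.

location 38, max distance 23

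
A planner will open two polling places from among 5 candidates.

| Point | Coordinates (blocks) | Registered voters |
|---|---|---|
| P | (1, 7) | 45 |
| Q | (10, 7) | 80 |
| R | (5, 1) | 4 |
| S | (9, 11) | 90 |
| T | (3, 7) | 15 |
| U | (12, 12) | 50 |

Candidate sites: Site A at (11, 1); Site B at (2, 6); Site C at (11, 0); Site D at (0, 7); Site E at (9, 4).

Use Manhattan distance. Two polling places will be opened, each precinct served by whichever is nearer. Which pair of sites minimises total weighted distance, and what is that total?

Evaluate every pair (each demand assigned to the nearer of the two):
  {Site D, Site E}: total = 1618
  {Site B, Site E}: total = 1648
  {Site A, Site E}: total = 2154
  {Site C, Site E}: total = 2158
  {Site A, Site D}: total = 2354
  {Site A, Site B}: total = 2384
  {Site B, Site C}: total = 2518
  {Site C, Site D}: total = 2578
  {Site B, Site D}: total = 2707
  {Site A, Site C}: total = 3194
Best pair: {Site D, Site E} with total 1618.

{Site D, Site E}, total 1618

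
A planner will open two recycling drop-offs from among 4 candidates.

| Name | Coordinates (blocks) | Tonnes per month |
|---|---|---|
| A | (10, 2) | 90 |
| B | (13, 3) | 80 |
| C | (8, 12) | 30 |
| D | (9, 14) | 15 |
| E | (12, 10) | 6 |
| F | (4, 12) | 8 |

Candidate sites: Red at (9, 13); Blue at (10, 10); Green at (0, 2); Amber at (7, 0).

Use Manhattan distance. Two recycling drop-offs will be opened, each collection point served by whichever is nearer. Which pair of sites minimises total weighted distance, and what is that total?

{Red, Amber}, total 1329

Evaluate every pair (each demand assigned to the nearer of the two):
  {Red, Amber}: total = 1329
  {Blue, Amber}: total = 1441
  {Red, Blue}: total = 1655
  {Blue, Green}: total = 1791
  {Green, Amber}: total = 2002
  {Red, Green}: total = 2179
Best pair: {Red, Amber} with total 1329.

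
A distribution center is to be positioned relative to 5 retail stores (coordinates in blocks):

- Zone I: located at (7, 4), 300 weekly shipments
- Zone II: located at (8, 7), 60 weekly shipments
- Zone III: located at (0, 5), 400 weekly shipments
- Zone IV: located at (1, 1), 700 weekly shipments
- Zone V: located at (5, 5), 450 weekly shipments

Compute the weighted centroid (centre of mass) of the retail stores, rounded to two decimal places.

The minimiser of Σwᵢ‖p−pᵢ‖² is the weighted centroid p* = (Σwᵢpᵢ)/(Σwᵢ).
Σwᵢ = 1910.
Σwᵢxᵢ = 300·7 + 60·8 + 400·0 + 700·1 + 450·5 = 5530.
Σwᵢyᵢ = 300·4 + 60·7 + 400·5 + 700·1 + 450·5 = 6570.
x* = 5530/1910 = 2.90, y* = 6570/1910 = 3.44.

(2.90, 3.44)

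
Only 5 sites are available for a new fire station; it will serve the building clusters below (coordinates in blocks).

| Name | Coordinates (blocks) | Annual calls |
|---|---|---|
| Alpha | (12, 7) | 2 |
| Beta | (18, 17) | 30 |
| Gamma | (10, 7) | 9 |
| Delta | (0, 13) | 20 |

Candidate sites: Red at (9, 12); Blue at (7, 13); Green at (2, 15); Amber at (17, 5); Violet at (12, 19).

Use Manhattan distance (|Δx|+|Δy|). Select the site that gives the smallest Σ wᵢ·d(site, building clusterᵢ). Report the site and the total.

Total weighted distance at each candidate:
  Red (9, 12): total = 690
  Blue (7, 13): total = 693
  Green (2, 15): total = 800
  Amber (17, 5): total = 985
  Violet (12, 19): total = 750
Minimum is at Red with total 690 blocks.

Red, total 690 blocks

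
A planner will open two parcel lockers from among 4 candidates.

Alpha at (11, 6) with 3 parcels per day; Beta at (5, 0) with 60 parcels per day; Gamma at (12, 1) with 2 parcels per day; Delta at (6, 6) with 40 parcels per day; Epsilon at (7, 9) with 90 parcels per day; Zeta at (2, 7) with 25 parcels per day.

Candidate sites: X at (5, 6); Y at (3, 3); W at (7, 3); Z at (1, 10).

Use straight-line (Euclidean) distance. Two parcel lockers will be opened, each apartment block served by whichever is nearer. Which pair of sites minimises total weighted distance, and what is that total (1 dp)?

Evaluate every pair (each demand assigned to the nearer of the two):
  {X, W}: total = 685.7
  {X, Y}: total = 695.1
  {X, Z}: total = 838.8
  {W, Z}: total = 987.7
  {Y, W}: total = 1011.7
  {Y, Z}: total = 1056.6
Best pair: {X, W} with total 685.7.

{X, W}, total 685.7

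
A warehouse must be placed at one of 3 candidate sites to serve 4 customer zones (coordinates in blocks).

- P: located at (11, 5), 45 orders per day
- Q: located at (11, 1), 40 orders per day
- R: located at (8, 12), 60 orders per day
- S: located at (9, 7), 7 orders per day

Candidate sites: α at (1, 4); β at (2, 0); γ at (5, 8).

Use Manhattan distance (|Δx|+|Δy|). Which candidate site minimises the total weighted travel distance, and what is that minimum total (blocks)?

Total weighted distance at each candidate:
  α (1, 4): total = 1992
  β (2, 0): total = 2208
  γ (5, 8): total = 1380
Minimum is at γ with total 1380 blocks.

γ, total 1380 blocks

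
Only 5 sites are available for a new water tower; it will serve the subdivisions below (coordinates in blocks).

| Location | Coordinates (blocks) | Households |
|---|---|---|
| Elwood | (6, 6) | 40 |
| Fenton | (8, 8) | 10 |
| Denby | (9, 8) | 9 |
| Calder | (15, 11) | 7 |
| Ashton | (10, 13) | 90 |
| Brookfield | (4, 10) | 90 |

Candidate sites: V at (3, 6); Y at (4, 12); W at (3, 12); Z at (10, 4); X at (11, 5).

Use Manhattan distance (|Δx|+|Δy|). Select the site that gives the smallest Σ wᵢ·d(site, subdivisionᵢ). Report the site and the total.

Y, total 1375 blocks

Total weighted distance at each candidate:
  V (3, 6): total = 2091
  Y (4, 12): total = 1375
  W (3, 12): total = 1621
  Z (10, 4): total = 2319
  X (11, 5): total = 2305
Minimum is at Y with total 1375 blocks.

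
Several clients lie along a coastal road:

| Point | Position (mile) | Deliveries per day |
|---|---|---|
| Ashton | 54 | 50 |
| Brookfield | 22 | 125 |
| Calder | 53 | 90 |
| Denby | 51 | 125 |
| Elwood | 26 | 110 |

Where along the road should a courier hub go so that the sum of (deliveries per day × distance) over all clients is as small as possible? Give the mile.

x = 51

For a sum of weighted absolute distances on a line, the optimum is the weighted median (not the mean). Total weight W = 500; half-weight = 250.
Sort by position and accumulate weight:
  mile 22 (Brookfield, w=125) → cum 125
  mile 26 (Elwood, w=110) → cum 235
  mile 51 (Denby, w=125) → cum 360  ≥ 250 → median here
  mile 53 (Calder, w=90) → cum 450
  mile 54 (Ashton, w=50) → cum 500
Optimal location: mile 51.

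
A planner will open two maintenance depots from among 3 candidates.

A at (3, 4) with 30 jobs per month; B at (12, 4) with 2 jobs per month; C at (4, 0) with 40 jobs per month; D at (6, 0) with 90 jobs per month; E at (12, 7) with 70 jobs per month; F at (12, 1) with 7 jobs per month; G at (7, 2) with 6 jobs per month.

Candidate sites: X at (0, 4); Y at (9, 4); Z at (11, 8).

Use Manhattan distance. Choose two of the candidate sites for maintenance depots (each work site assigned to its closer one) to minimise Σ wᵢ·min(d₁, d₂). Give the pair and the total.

Evaluate every pair (each demand assigned to the nearer of the two):
  {Y, Z}: total = 1382
  {X, Y}: total = 1532
  {X, Z}: total = 1570
Best pair: {Y, Z} with total 1382.

{Y, Z}, total 1382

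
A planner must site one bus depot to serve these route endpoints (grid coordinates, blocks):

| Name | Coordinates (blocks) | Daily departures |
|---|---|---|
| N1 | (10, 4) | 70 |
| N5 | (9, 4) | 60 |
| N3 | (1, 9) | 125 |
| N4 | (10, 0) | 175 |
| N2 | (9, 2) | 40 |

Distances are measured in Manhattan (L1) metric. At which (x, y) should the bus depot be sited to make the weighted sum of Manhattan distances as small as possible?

Manhattan distance separates: Σwᵢ(|x−xᵢ|+|y−yᵢ|) = Σwᵢ|x−xᵢ| + Σwᵢ|y−yᵢ|, so x and y are optimised independently as 1-D weighted medians.
Total weight W = 470; half = 235.
x-coordinate, sorted with cumulative weight:
  x=1 (N3, w=125) cum 125
  x=9 (N5, w=60) cum 185
  x=9 (N2, w=40) cum 225
  x=10 (N1, w=70) cum 295  ← median
  x=10 (N4, w=175) cum 470
⇒ x* = 10
y-coordinate, sorted with cumulative weight:
  y=0 (N4, w=175) cum 175
  y=2 (N2, w=40) cum 215
  y=4 (N1, w=70) cum 285  ← median
  y=4 (N5, w=60) cum 345
  y=9 (N3, w=125) cum 470
⇒ y* = 4

(10, 4)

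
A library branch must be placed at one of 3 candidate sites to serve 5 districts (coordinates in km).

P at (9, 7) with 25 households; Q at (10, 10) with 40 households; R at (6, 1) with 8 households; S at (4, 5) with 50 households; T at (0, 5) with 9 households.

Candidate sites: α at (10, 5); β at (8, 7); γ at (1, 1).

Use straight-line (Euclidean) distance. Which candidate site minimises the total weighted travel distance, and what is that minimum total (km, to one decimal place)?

β, total 517.6 km

Total weighted distance at each candidate:
  α (10, 5): total = 691.2
  β (8, 7): total = 517.6
  γ (1, 1): total = 1086.2
Minimum is at β with total 517.6 km.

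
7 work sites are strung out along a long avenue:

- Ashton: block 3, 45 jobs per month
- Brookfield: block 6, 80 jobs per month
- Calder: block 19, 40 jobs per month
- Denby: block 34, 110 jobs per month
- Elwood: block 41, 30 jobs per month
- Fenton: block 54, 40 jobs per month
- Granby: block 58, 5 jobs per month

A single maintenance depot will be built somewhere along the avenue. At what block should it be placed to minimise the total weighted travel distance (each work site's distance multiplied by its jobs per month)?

For a sum of weighted absolute distances on a line, the optimum is the weighted median (not the mean). Total weight W = 350; half-weight = 175.
Sort by position and accumulate weight:
  block 3 (Ashton, w=45) → cum 45
  block 6 (Brookfield, w=80) → cum 125
  block 19 (Calder, w=40) → cum 165
  block 34 (Denby, w=110) → cum 275  ≥ 175 → median here
  block 41 (Elwood, w=30) → cum 305
  block 54 (Fenton, w=40) → cum 345
  block 58 (Granby, w=5) → cum 350
Optimal location: block 34.

x = 34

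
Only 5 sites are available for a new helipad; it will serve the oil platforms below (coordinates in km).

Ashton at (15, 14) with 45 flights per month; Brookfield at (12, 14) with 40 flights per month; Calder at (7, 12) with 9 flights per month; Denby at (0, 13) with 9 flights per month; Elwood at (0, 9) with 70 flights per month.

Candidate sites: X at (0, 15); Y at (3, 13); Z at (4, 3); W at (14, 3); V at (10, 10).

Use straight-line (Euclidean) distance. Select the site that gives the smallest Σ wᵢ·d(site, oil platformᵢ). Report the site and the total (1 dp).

Total weighted distance at each candidate:
  X (0, 15): total = 1664.7
  Y (3, 13): total = 1318.2
  Z (4, 3): total = 1931.2
  W (14, 3): total = 2267.9
  V (10, 10): total = 1296.9
Minimum is at V with total 1296.9 km.

V, total 1296.9 km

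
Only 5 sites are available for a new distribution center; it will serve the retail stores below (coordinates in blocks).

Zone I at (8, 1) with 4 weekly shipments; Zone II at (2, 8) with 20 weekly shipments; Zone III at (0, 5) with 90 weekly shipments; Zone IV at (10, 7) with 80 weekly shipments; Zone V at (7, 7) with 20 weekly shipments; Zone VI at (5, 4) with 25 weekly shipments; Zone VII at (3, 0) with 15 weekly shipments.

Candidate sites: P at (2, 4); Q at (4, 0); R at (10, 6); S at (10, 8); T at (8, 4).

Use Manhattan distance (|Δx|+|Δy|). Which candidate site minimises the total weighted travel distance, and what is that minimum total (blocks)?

P, total 1576 blocks

Total weighted distance at each candidate:
  P (2, 4): total = 1576
  Q (4, 0): total = 2410
  R (10, 6): total = 1748
  S (10, 8): total = 1976
  T (8, 4): total = 1712
Minimum is at P with total 1576 blocks.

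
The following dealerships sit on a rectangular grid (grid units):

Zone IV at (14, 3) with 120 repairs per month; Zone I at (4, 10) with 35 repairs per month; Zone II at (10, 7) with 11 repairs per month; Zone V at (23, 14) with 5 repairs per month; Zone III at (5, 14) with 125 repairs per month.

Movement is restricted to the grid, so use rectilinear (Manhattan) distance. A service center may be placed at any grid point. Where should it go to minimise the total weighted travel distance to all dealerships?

(5, 10)

Manhattan distance separates: Σwᵢ(|x−xᵢ|+|y−yᵢ|) = Σwᵢ|x−xᵢ| + Σwᵢ|y−yᵢ|, so x and y are optimised independently as 1-D weighted medians.
Total weight W = 296; half = 148.
x-coordinate, sorted with cumulative weight:
  x=4 (Zone I, w=35) cum 35
  x=5 (Zone III, w=125) cum 160  ← median
  x=10 (Zone II, w=11) cum 171
  x=14 (Zone IV, w=120) cum 291
  x=23 (Zone V, w=5) cum 296
⇒ x* = 5
y-coordinate, sorted with cumulative weight:
  y=3 (Zone IV, w=120) cum 120
  y=7 (Zone II, w=11) cum 131
  y=10 (Zone I, w=35) cum 166  ← median
  y=14 (Zone V, w=5) cum 171
  y=14 (Zone III, w=125) cum 296
⇒ y* = 10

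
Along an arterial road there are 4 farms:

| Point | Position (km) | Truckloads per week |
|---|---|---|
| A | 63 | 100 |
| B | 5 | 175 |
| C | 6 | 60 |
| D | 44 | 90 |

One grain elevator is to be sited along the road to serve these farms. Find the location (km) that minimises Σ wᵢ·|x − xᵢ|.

For a sum of weighted absolute distances on a line, the optimum is the weighted median (not the mean). Total weight W = 425; half-weight = 212.5.
Sort by position and accumulate weight:
  km 5 (B, w=175) → cum 175
  km 6 (C, w=60) → cum 235  ≥ 212.5 → median here
  km 44 (D, w=90) → cum 325
  km 63 (A, w=100) → cum 425
Optimal location: km 6.

x = 6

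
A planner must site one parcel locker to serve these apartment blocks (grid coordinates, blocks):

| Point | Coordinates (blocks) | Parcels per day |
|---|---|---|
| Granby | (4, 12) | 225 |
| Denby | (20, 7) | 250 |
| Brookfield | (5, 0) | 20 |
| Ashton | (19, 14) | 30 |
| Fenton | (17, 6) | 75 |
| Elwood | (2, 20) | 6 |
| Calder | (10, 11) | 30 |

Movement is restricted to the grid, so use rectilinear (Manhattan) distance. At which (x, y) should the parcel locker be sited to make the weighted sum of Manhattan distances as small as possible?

Manhattan distance separates: Σwᵢ(|x−xᵢ|+|y−yᵢ|) = Σwᵢ|x−xᵢ| + Σwᵢ|y−yᵢ|, so x and y are optimised independently as 1-D weighted medians.
Total weight W = 636; half = 318.
x-coordinate, sorted with cumulative weight:
  x=2 (Elwood, w=6) cum 6
  x=4 (Granby, w=225) cum 231
  x=5 (Brookfield, w=20) cum 251
  x=10 (Calder, w=30) cum 281
  x=17 (Fenton, w=75) cum 356  ← median
  x=19 (Ashton, w=30) cum 386
  x=20 (Denby, w=250) cum 636
⇒ x* = 17
y-coordinate, sorted with cumulative weight:
  y=0 (Brookfield, w=20) cum 20
  y=6 (Fenton, w=75) cum 95
  y=7 (Denby, w=250) cum 345  ← median
  y=11 (Calder, w=30) cum 375
  y=12 (Granby, w=225) cum 600
  y=14 (Ashton, w=30) cum 630
  y=20 (Elwood, w=6) cum 636
⇒ y* = 7

(17, 7)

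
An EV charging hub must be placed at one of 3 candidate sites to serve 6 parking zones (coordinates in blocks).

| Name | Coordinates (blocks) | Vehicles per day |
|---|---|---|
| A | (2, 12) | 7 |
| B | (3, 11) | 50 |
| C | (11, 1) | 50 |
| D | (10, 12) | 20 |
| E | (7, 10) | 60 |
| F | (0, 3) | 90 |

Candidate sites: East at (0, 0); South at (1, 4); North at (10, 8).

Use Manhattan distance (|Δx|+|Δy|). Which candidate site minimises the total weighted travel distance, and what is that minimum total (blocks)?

South, total 2403 blocks

Total weighted distance at each candidate:
  East (0, 0): total = 3128
  South (1, 4): total = 2403
  North (10, 8): total = 2714
Minimum is at South with total 2403 blocks.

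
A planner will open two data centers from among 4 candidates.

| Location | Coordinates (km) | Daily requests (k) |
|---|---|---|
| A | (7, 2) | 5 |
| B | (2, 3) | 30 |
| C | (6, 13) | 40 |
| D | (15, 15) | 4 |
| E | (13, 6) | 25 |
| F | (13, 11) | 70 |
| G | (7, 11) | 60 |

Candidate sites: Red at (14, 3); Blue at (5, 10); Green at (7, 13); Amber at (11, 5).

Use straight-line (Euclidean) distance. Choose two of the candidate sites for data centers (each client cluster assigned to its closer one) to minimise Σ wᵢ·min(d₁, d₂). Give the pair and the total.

{Green, Amber}, total 993.2

Evaluate every pair (each demand assigned to the nearer of the two):
  {Green, Amber}: total = 993.2
  {Blue, Amber}: total = 1055.8
  {Red, Green}: total = 1085.5
  {Blue, Green}: total = 1129.0
  {Red, Blue}: total = 1212.6
  {Red, Amber}: total = 1653.3
Best pair: {Green, Amber} with total 993.2.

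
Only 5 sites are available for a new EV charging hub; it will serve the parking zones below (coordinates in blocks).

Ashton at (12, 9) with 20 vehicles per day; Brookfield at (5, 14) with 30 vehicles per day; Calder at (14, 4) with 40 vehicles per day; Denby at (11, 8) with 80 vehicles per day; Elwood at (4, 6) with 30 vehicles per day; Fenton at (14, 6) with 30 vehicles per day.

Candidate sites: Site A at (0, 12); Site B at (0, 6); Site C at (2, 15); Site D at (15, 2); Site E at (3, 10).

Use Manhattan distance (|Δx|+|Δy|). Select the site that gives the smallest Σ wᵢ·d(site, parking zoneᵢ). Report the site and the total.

Total weighted distance at each candidate:
  Site A (0, 12): total = 3490
  Site B (0, 6): total = 2910
  Site C (2, 15): total = 3600
  Site D (15, 2): total = 2380
  Site E (3, 10): total = 2460
Minimum is at Site D with total 2380 blocks.

Site D, total 2380 blocks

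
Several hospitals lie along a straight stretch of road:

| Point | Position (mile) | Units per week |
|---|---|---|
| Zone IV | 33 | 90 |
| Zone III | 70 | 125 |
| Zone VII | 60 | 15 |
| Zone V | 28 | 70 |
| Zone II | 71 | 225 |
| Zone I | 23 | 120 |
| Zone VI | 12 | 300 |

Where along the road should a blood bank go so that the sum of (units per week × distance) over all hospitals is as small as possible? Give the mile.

x = 28

For a sum of weighted absolute distances on a line, the optimum is the weighted median (not the mean). Total weight W = 945; half-weight = 472.5.
Sort by position and accumulate weight:
  mile 12 (Zone VI, w=300) → cum 300
  mile 23 (Zone I, w=120) → cum 420
  mile 28 (Zone V, w=70) → cum 490  ≥ 472.5 → median here
  mile 33 (Zone IV, w=90) → cum 580
  mile 60 (Zone VII, w=15) → cum 595
  mile 70 (Zone III, w=125) → cum 720
  mile 71 (Zone II, w=225) → cum 945
Optimal location: mile 28.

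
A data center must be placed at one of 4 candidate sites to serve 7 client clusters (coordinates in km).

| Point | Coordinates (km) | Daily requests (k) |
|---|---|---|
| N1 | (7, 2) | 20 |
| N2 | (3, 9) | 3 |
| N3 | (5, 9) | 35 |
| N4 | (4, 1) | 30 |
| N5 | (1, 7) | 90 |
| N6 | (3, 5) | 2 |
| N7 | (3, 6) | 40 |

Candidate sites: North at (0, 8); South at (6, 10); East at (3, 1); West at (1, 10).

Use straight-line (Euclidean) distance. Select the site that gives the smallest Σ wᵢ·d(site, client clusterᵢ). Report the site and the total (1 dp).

North, total 894.2 km

Total weighted distance at each candidate:
  North (0, 8): total = 894.2
  South (6, 10): total = 1233.3
  East (3, 1): total = 1202.3
  West (1, 10): total = 1095.3
Minimum is at North with total 894.2 km.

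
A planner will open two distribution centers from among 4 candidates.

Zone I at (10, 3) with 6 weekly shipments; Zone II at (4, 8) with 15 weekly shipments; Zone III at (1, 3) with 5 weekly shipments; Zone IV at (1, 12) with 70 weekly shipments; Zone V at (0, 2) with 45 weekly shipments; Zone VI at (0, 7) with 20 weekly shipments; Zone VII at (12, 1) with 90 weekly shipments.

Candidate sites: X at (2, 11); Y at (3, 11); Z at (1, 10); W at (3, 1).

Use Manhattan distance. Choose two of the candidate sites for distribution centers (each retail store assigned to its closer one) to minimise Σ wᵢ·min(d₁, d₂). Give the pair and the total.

Evaluate every pair (each demand assigned to the nearer of the two):
  {Z, W}: total = 1359
  {X, W}: total = 1399
  {Y, W}: total = 1474
  {Y, Z}: total = 2520
  {X, Z}: total = 2631
  {X, Y}: total = 2660
Best pair: {Z, W} with total 1359.

{Z, W}, total 1359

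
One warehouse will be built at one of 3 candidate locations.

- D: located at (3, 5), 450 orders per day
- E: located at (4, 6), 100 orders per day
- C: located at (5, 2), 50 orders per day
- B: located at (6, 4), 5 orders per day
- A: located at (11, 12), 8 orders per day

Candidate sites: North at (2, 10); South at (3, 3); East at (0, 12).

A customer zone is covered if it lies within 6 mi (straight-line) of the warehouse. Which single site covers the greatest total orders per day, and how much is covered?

Coverage radius r = 6 mi; a point is covered iff (Δx)²+(Δy)² ≤ 6² = 36.
  North (2, 10): covers {D, E} → 550
  South (3, 3): covers {D, E, C, B} → 605
  East (0, 12): covers {none} → 0
Maximum coverage at South: 605 orders per day.

South, covering 605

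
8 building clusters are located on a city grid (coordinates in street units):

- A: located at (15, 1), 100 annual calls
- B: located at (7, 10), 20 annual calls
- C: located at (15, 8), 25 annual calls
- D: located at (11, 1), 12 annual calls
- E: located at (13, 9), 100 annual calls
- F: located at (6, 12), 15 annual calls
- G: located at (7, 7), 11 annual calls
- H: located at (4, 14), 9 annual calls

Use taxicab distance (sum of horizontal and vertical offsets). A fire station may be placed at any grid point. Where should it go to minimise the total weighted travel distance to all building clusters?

Manhattan distance separates: Σwᵢ(|x−xᵢ|+|y−yᵢ|) = Σwᵢ|x−xᵢ| + Σwᵢ|y−yᵢ|, so x and y are optimised independently as 1-D weighted medians.
Total weight W = 292; half = 146.
x-coordinate, sorted with cumulative weight:
  x=4 (H, w=9) cum 9
  x=6 (F, w=15) cum 24
  x=7 (B, w=20) cum 44
  x=7 (G, w=11) cum 55
  x=11 (D, w=12) cum 67
  x=13 (E, w=100) cum 167  ← median
  x=15 (A, w=100) cum 267
  x=15 (C, w=25) cum 292
⇒ x* = 13
y-coordinate, sorted with cumulative weight:
  y=1 (A, w=100) cum 100
  y=1 (D, w=12) cum 112
  y=7 (G, w=11) cum 123
  y=8 (C, w=25) cum 148  ← median
  y=9 (E, w=100) cum 248
  y=10 (B, w=20) cum 268
  y=12 (F, w=15) cum 283
  y=14 (H, w=9) cum 292
⇒ y* = 8

(13, 8)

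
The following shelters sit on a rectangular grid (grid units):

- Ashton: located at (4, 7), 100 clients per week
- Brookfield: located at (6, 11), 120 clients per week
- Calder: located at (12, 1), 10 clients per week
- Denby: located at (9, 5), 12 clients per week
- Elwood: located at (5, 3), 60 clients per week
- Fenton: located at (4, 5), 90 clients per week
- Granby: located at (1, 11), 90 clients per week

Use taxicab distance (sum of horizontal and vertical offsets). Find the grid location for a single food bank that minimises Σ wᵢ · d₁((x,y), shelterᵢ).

Manhattan distance separates: Σwᵢ(|x−xᵢ|+|y−yᵢ|) = Σwᵢ|x−xᵢ| + Σwᵢ|y−yᵢ|, so x and y are optimised independently as 1-D weighted medians.
Total weight W = 482; half = 241.
x-coordinate, sorted with cumulative weight:
  x=1 (Granby, w=90) cum 90
  x=4 (Ashton, w=100) cum 190
  x=4 (Fenton, w=90) cum 280  ← median
  x=5 (Elwood, w=60) cum 340
  x=6 (Brookfield, w=120) cum 460
  x=9 (Denby, w=12) cum 472
  x=12 (Calder, w=10) cum 482
⇒ x* = 4
y-coordinate, sorted with cumulative weight:
  y=1 (Calder, w=10) cum 10
  y=3 (Elwood, w=60) cum 70
  y=5 (Denby, w=12) cum 82
  y=5 (Fenton, w=90) cum 172
  y=7 (Ashton, w=100) cum 272  ← median
  y=11 (Brookfield, w=120) cum 392
  y=11 (Granby, w=90) cum 482
⇒ y* = 7

(4, 7)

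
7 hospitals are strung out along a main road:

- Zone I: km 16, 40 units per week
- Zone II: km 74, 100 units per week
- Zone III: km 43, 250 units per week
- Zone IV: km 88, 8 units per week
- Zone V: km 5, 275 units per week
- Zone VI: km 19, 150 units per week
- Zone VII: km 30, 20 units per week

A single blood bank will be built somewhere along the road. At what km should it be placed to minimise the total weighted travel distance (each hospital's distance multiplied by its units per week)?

For a sum of weighted absolute distances on a line, the optimum is the weighted median (not the mean). Total weight W = 843; half-weight = 421.5.
Sort by position and accumulate weight:
  km 5 (Zone V, w=275) → cum 275
  km 16 (Zone I, w=40) → cum 315
  km 19 (Zone VI, w=150) → cum 465  ≥ 421.5 → median here
  km 30 (Zone VII, w=20) → cum 485
  km 43 (Zone III, w=250) → cum 735
  km 74 (Zone II, w=100) → cum 835
  km 88 (Zone IV, w=8) → cum 843
Optimal location: km 19.

x = 19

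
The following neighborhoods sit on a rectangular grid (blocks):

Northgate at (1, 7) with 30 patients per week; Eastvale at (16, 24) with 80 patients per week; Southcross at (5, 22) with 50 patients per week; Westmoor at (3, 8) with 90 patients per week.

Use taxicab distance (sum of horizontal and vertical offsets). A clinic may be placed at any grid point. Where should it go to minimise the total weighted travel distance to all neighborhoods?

(5, 22)

Manhattan distance separates: Σwᵢ(|x−xᵢ|+|y−yᵢ|) = Σwᵢ|x−xᵢ| + Σwᵢ|y−yᵢ|, so x and y are optimised independently as 1-D weighted medians.
Total weight W = 250; half = 125.
x-coordinate, sorted with cumulative weight:
  x=1 (Northgate, w=30) cum 30
  x=3 (Westmoor, w=90) cum 120
  x=5 (Southcross, w=50) cum 170  ← median
  x=16 (Eastvale, w=80) cum 250
⇒ x* = 5
y-coordinate, sorted with cumulative weight:
  y=7 (Northgate, w=30) cum 30
  y=8 (Westmoor, w=90) cum 120
  y=22 (Southcross, w=50) cum 170  ← median
  y=24 (Eastvale, w=80) cum 250
⇒ y* = 22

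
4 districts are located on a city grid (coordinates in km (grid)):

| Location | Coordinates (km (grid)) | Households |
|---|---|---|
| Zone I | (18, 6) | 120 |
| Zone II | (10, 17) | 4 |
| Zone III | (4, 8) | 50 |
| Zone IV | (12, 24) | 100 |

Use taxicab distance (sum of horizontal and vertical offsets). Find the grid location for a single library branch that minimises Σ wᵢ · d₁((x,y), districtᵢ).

(12, 8)

Manhattan distance separates: Σwᵢ(|x−xᵢ|+|y−yᵢ|) = Σwᵢ|x−xᵢ| + Σwᵢ|y−yᵢ|, so x and y are optimised independently as 1-D weighted medians.
Total weight W = 274; half = 137.
x-coordinate, sorted with cumulative weight:
  x=4 (Zone III, w=50) cum 50
  x=10 (Zone II, w=4) cum 54
  x=12 (Zone IV, w=100) cum 154  ← median
  x=18 (Zone I, w=120) cum 274
⇒ x* = 12
y-coordinate, sorted with cumulative weight:
  y=6 (Zone I, w=120) cum 120
  y=8 (Zone III, w=50) cum 170  ← median
  y=17 (Zone II, w=4) cum 174
  y=24 (Zone IV, w=100) cum 274
⇒ y* = 8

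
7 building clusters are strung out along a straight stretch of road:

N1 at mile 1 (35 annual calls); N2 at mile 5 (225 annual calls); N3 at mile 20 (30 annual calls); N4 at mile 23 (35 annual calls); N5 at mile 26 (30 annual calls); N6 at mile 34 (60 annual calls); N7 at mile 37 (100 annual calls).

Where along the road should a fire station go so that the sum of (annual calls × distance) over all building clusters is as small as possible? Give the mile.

x = 5

For a sum of weighted absolute distances on a line, the optimum is the weighted median (not the mean). Total weight W = 515; half-weight = 257.5.
Sort by position and accumulate weight:
  mile 1 (N1, w=35) → cum 35
  mile 5 (N2, w=225) → cum 260  ≥ 257.5 → median here
  mile 20 (N3, w=30) → cum 290
  mile 23 (N4, w=35) → cum 325
  mile 26 (N5, w=30) → cum 355
  mile 34 (N6, w=60) → cum 415
  mile 37 (N7, w=100) → cum 515
Optimal location: mile 5.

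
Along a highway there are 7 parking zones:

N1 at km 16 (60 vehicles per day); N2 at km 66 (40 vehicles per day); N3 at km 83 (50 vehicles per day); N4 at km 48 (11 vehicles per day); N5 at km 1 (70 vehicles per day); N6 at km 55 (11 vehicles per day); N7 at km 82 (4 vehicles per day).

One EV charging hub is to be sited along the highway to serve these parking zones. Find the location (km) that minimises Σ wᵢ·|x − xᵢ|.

x = 16

For a sum of weighted absolute distances on a line, the optimum is the weighted median (not the mean). Total weight W = 246; half-weight = 123.
Sort by position and accumulate weight:
  km 1 (N5, w=70) → cum 70
  km 16 (N1, w=60) → cum 130  ≥ 123 → median here
  km 48 (N4, w=11) → cum 141
  km 55 (N6, w=11) → cum 152
  km 66 (N2, w=40) → cum 192
  km 82 (N7, w=4) → cum 196
  km 83 (N3, w=50) → cum 246
Optimal location: km 16.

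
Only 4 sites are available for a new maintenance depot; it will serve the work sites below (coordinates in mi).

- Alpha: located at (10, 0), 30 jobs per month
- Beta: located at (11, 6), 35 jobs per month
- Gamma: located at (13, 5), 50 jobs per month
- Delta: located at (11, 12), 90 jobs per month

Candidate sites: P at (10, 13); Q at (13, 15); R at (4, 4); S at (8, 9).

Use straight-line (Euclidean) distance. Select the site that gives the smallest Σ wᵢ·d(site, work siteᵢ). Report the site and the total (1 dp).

S, total 1127.1 mi

Total weighted distance at each candidate:
  P (10, 13): total = 1192.0
  Q (13, 15): total = 1606.1
  R (4, 4): total = 1880.6
  S (8, 9): total = 1127.1
Minimum is at S with total 1127.1 mi.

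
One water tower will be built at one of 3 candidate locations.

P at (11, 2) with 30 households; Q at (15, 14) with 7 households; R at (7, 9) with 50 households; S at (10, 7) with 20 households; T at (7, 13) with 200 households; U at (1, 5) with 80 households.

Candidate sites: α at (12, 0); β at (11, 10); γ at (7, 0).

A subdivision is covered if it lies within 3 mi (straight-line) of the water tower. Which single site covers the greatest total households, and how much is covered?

Coverage radius r = 3 mi; a point is covered iff (Δx)²+(Δy)² ≤ 3² = 9.
  α (12, 0): covers {P} → 30
  β (11, 10): covers {none} → 0
  γ (7, 0): covers {none} → 0
Maximum coverage at α: 30 households.

α, covering 30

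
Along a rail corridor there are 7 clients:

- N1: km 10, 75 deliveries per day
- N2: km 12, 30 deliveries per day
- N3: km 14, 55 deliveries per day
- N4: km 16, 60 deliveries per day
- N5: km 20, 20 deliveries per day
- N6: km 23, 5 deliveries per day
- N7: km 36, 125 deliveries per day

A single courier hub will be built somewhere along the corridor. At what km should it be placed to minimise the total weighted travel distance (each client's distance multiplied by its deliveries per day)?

For a sum of weighted absolute distances on a line, the optimum is the weighted median (not the mean). Total weight W = 370; half-weight = 185.
Sort by position and accumulate weight:
  km 10 (N1, w=75) → cum 75
  km 12 (N2, w=30) → cum 105
  km 14 (N3, w=55) → cum 160
  km 16 (N4, w=60) → cum 220  ≥ 185 → median here
  km 20 (N5, w=20) → cum 240
  km 23 (N6, w=5) → cum 245
  km 36 (N7, w=125) → cum 370
Optimal location: km 16.

x = 16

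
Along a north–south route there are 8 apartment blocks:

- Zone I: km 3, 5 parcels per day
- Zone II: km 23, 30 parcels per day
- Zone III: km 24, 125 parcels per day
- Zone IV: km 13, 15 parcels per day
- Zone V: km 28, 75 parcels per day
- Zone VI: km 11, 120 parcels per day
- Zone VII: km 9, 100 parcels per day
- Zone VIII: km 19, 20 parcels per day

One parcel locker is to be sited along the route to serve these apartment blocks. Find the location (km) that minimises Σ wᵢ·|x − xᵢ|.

x = 19

For a sum of weighted absolute distances on a line, the optimum is the weighted median (not the mean). Total weight W = 490; half-weight = 245.
Sort by position and accumulate weight:
  km 3 (Zone I, w=5) → cum 5
  km 9 (Zone VII, w=100) → cum 105
  km 11 (Zone VI, w=120) → cum 225
  km 13 (Zone IV, w=15) → cum 240
  km 19 (Zone VIII, w=20) → cum 260  ≥ 245 → median here
  km 23 (Zone II, w=30) → cum 290
  km 24 (Zone III, w=125) → cum 415
  km 28 (Zone V, w=75) → cum 490
Optimal location: km 19.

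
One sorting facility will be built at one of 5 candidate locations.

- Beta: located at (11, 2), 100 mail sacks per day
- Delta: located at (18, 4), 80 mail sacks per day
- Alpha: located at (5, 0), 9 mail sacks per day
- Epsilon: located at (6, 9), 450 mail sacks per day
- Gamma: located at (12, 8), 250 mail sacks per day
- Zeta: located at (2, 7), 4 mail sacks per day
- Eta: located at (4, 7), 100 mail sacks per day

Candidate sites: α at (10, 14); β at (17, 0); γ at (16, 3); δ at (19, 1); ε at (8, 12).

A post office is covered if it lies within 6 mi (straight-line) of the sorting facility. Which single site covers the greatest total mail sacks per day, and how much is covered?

ε, covering 700

Coverage radius r = 6 mi; a point is covered iff (Δx)²+(Δy)² ≤ 6² = 36.
  α (10, 14): covers {none} → 0
  β (17, 0): covers {Delta} → 80
  γ (16, 3): covers {Beta, Delta} → 180
  δ (19, 1): covers {Delta} → 80
  ε (8, 12): covers {Epsilon, Gamma} → 700
Maximum coverage at ε: 700 mail sacks per day.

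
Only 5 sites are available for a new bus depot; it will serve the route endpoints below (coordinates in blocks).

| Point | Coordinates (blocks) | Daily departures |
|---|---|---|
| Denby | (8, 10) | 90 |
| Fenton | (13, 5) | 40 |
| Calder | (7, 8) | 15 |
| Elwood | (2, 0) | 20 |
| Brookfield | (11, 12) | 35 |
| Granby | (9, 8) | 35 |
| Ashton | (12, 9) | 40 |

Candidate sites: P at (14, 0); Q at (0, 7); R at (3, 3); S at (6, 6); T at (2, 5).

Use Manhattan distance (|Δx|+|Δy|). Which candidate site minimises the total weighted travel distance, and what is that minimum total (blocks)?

Total weighted distance at each candidate:
  P (14, 0): total = 3565
  Q (0, 7): total = 3360
  R (3, 3): total = 3355
  S (6, 6): total = 2025
  T (2, 5): total = 3120
Minimum is at S with total 2025 blocks.

S, total 2025 blocks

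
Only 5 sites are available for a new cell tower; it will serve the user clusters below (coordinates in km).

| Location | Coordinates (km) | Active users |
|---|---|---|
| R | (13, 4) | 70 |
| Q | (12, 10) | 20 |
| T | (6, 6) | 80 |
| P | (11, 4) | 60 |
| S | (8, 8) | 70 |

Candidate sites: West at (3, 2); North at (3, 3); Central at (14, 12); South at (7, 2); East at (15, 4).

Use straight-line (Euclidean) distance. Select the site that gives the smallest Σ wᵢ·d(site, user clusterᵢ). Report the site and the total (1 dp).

South, total 1655.4 km

Total weighted distance at each candidate:
  West (3, 2): total = 2396.2
  North (3, 3): total = 2249.6
  Central (14, 12): total = 2438.3
  South (7, 2): total = 1655.4
  East (15, 4): total = 1816.1
Minimum is at South with total 1655.4 km.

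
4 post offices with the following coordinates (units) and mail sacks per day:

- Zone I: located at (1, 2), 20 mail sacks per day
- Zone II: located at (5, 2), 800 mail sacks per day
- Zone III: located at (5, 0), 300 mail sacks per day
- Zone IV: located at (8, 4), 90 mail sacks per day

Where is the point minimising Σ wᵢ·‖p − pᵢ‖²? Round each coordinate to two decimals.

(5.16, 1.65)

The minimiser of Σwᵢ‖p−pᵢ‖² is the weighted centroid p* = (Σwᵢpᵢ)/(Σwᵢ).
Σwᵢ = 1210.
Σwᵢxᵢ = 20·1 + 800·5 + 300·5 + 90·8 = 6240.
Σwᵢyᵢ = 20·2 + 800·2 + 300·0 + 90·4 = 2000.
x* = 6240/1210 = 5.16, y* = 2000/1210 = 1.65.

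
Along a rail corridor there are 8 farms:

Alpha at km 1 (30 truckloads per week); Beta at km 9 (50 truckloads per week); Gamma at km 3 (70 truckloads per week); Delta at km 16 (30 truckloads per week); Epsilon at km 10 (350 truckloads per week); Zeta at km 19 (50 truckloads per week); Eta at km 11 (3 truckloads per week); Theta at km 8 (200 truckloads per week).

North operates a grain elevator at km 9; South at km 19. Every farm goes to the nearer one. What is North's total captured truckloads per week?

The indifferent point is the midpoint (9+19)/2 = 14; farms left of it (closer to North at 9) go to North, those right go to South.
  Alpha at 1 (w=30) → North
  Gamma at 3 (w=70) → North
  Theta at 8 (w=200) → North
  Beta at 9 (w=50) → North
  Epsilon at 10 (w=350) → North
  Eta at 11 (w=3) → North
  Delta at 16 (w=30) → South
  Zeta at 19 (w=50) → South
North captures 703; South captures 80.

703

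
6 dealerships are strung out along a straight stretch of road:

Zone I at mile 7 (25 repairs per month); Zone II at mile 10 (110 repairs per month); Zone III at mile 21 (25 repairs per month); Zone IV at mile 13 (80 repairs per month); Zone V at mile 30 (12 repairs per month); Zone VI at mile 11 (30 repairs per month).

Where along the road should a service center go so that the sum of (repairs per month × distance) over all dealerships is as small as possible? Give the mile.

For a sum of weighted absolute distances on a line, the optimum is the weighted median (not the mean). Total weight W = 282; half-weight = 141.
Sort by position and accumulate weight:
  mile 7 (Zone I, w=25) → cum 25
  mile 10 (Zone II, w=110) → cum 135
  mile 11 (Zone VI, w=30) → cum 165  ≥ 141 → median here
  mile 13 (Zone IV, w=80) → cum 245
  mile 21 (Zone III, w=25) → cum 270
  mile 30 (Zone V, w=12) → cum 282
Optimal location: mile 11.

x = 11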